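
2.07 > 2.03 True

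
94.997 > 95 False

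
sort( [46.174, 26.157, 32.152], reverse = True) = [46.174, 32.152, 26.157]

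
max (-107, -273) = -107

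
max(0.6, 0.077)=0.6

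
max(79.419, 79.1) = 79.419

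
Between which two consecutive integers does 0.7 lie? 0 and 1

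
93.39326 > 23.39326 True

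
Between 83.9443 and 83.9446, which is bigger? 83.9446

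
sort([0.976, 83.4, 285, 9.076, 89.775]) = [0.976, 9.076, 83.4, 89.775, 285]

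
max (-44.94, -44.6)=-44.6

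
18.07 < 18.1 True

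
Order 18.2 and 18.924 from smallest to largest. 18.2, 18.924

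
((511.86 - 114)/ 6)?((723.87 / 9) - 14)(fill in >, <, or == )<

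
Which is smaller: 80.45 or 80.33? 80.33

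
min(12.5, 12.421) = 12.421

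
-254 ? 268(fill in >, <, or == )<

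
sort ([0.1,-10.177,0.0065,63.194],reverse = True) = [63.194,0.1,0.0065,-10.177]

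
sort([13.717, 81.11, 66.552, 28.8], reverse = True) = [81.11, 66.552, 28.8, 13.717]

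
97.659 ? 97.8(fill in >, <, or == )<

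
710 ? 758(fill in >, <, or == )<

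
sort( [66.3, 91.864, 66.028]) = [66.028, 66.3, 91.864]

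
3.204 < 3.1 False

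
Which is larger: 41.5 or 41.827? 41.827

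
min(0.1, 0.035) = 0.035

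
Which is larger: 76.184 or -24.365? 76.184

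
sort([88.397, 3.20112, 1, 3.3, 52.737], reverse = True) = [88.397, 52.737, 3.3, 3.20112, 1]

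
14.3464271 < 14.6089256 True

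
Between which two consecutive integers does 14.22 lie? 14 and 15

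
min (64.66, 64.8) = 64.66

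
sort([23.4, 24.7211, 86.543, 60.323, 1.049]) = [1.049, 23.4, 24.7211, 60.323, 86.543]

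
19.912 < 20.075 True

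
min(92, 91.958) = 91.958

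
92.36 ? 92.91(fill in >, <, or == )<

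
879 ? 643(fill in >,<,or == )>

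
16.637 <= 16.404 False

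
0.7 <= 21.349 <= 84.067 True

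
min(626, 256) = 256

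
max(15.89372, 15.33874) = 15.89372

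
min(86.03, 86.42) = 86.03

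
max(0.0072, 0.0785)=0.0785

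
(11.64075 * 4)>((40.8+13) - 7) False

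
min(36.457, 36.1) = 36.1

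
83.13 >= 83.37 False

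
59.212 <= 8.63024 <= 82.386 False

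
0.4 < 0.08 False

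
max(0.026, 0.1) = 0.1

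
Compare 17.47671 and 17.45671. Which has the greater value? 17.47671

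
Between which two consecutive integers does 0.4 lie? 0 and 1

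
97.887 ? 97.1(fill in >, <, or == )>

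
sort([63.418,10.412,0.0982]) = [0.0982,10.412,63.418]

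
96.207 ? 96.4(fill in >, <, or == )<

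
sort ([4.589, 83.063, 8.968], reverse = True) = [83.063, 8.968, 4.589]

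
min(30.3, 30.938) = 30.3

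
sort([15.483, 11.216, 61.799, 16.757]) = [11.216, 15.483, 16.757, 61.799]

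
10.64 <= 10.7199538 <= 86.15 True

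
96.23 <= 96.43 True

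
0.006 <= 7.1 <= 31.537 True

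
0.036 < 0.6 True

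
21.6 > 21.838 False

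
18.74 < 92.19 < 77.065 False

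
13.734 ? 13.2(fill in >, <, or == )>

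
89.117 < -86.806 False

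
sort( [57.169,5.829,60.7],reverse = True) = [60.7,57.169,5.829]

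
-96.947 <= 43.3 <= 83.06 True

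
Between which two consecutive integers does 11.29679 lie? 11 and 12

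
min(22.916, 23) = 22.916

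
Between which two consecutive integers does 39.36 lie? 39 and 40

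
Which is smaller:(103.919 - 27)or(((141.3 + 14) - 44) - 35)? (((141.3 + 14) - 44) - 35)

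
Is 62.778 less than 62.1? No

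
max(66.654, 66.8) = 66.8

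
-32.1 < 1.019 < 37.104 True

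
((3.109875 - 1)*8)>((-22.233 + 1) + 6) True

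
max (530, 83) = 530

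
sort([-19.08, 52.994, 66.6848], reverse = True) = [66.6848, 52.994, -19.08]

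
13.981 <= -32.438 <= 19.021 False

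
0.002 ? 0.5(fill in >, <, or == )<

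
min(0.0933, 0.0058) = 0.0058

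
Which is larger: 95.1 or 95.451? 95.451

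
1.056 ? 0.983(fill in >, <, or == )>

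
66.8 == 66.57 False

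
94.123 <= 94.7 True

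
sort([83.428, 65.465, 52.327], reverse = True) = [83.428, 65.465, 52.327]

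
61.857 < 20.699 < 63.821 False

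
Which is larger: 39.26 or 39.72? 39.72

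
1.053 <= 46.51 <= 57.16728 True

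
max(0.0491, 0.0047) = 0.0491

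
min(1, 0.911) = 0.911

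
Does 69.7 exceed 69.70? No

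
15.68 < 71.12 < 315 True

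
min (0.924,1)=0.924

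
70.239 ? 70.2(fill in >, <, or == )>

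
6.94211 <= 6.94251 True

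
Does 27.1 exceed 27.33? No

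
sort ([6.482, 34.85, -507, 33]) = [-507, 6.482, 33, 34.85]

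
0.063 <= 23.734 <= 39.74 True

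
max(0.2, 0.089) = 0.2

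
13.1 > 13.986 False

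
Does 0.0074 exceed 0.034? No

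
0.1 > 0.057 True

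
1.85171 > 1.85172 False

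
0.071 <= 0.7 True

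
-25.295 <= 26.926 True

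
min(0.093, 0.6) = 0.093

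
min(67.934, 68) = 67.934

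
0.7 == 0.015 False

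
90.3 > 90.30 False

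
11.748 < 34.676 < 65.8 True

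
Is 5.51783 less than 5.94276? Yes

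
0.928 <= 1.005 True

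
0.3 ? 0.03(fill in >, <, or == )>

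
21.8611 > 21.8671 False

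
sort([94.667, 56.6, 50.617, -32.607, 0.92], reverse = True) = [94.667, 56.6, 50.617, 0.92, -32.607]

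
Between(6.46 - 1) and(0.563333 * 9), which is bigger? (6.46 - 1)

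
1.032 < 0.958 False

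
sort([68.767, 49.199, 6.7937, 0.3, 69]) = [0.3, 6.7937, 49.199, 68.767, 69]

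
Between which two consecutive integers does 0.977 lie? 0 and 1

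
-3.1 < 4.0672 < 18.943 True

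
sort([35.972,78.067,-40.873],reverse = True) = [78.067,35.972,-40.873]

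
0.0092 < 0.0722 True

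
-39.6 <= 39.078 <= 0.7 False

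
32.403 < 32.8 True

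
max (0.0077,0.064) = 0.064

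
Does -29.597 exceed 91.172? No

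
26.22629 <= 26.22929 True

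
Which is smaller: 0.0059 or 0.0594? 0.0059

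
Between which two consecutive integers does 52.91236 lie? 52 and 53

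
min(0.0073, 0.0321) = 0.0073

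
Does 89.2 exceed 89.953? No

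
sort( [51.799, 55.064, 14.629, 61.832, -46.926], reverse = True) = [61.832, 55.064, 51.799, 14.629, -46.926]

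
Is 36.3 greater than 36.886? No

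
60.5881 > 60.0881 True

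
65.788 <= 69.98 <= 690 True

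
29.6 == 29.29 False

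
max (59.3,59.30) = 59.30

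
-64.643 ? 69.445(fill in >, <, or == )<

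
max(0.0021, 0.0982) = 0.0982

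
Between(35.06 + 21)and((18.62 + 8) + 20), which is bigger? (35.06 + 21)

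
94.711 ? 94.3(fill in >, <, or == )>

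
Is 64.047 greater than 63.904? Yes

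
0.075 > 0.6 False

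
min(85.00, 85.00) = 85.00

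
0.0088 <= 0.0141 True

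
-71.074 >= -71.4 True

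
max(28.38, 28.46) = 28.46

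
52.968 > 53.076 False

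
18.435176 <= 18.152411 False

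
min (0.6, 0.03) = 0.03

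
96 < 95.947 False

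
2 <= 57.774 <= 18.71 False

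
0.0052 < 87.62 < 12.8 False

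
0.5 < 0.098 False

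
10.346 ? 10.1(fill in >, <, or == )>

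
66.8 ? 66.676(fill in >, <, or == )>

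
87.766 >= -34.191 True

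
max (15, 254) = 254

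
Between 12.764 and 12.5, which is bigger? 12.764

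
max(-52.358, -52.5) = -52.358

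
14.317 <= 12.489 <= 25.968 False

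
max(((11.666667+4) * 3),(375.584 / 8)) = 47.000001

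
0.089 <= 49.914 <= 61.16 True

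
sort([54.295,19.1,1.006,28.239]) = [1.006,19.1,28.239,54.295]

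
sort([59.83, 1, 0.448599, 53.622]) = [0.448599, 1, 53.622, 59.83]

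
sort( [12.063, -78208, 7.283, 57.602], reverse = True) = [57.602, 12.063, 7.283, -78208]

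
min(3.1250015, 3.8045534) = 3.1250015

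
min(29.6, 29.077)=29.077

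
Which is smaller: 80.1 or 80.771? 80.1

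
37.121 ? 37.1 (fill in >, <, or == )>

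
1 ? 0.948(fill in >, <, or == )>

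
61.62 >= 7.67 True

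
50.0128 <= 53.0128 True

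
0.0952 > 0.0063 True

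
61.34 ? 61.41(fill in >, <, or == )<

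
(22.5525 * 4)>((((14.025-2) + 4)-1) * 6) True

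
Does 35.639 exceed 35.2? Yes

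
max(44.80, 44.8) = 44.8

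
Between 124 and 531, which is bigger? 531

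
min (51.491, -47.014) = -47.014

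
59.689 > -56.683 True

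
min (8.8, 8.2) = 8.2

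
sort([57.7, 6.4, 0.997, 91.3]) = [0.997, 6.4, 57.7, 91.3]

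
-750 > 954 False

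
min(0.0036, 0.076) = 0.0036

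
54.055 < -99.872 False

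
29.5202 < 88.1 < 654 True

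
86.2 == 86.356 False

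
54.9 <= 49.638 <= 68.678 False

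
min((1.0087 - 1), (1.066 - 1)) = 0.0087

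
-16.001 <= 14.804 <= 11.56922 False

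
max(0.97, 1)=1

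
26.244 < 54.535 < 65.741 True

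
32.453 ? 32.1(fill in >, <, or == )>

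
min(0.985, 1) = 0.985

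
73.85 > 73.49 True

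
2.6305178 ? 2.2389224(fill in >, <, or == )>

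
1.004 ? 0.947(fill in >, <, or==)>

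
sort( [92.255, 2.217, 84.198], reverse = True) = [92.255, 84.198, 2.217]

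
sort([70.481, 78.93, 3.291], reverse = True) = [78.93, 70.481, 3.291]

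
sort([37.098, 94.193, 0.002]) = [0.002, 37.098, 94.193]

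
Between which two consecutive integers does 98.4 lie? 98 and 99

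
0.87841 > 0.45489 True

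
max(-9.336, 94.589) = 94.589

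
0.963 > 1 False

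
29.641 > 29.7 False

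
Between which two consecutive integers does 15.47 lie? 15 and 16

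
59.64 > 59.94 False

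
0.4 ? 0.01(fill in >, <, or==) >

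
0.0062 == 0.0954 False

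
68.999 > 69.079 False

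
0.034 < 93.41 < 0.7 False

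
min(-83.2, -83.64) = -83.64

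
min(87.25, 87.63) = 87.25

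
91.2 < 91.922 True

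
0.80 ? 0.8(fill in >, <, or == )==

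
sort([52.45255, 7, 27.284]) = [7, 27.284, 52.45255]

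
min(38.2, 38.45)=38.2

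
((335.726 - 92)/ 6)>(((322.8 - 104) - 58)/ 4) True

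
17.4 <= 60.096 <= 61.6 True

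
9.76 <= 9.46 False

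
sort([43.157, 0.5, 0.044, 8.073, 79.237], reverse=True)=[79.237, 43.157, 8.073, 0.5, 0.044]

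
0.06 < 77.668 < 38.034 False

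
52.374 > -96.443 True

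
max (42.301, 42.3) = 42.301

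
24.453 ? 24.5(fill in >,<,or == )<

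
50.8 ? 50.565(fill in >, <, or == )>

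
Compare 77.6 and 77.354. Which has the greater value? 77.6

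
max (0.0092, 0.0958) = 0.0958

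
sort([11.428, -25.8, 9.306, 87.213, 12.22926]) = [-25.8, 9.306, 11.428, 12.22926, 87.213]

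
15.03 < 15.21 True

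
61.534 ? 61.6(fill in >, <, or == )<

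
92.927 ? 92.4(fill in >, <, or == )>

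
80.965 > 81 False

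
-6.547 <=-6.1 True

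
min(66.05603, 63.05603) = 63.05603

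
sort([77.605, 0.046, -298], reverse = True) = [77.605, 0.046, -298]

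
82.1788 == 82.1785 False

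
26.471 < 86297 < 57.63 False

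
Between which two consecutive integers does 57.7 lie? 57 and 58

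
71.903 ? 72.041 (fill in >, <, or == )<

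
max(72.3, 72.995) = 72.995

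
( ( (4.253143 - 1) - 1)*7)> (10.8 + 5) False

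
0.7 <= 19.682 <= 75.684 True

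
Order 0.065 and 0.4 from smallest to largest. 0.065, 0.4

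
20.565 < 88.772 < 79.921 False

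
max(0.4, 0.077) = 0.4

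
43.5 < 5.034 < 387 False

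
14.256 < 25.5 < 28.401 True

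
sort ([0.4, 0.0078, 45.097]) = [0.0078, 0.4, 45.097]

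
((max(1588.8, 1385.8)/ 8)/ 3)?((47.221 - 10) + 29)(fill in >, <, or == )<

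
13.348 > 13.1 True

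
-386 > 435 False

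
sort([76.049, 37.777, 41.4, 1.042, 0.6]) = [0.6, 1.042, 37.777, 41.4, 76.049]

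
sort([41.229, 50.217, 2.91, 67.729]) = [2.91, 41.229, 50.217, 67.729]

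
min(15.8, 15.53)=15.53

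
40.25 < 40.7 True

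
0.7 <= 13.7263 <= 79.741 True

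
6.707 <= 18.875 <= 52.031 True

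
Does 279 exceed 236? Yes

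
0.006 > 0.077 False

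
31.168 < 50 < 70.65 True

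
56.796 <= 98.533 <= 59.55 False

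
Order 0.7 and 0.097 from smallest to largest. 0.097, 0.7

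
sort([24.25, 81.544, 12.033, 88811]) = [12.033, 24.25, 81.544, 88811]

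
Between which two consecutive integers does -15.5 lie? -16 and -15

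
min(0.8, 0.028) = 0.028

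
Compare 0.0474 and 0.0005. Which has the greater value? 0.0474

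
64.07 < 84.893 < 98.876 True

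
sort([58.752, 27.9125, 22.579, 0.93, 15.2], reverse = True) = [58.752, 27.9125, 22.579, 15.2, 0.93]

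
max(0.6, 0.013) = 0.6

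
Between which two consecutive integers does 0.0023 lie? 0 and 1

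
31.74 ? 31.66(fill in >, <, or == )>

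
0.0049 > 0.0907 False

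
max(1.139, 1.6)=1.6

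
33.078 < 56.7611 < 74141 True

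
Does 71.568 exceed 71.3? Yes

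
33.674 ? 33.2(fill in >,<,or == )>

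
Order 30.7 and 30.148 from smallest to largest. 30.148, 30.7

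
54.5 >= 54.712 False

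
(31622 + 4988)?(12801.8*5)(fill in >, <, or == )<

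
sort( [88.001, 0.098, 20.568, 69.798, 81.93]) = [0.098, 20.568, 69.798, 81.93, 88.001]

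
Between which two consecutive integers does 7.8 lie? 7 and 8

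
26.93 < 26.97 True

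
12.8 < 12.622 False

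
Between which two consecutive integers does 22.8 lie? 22 and 23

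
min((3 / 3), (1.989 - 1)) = 0.989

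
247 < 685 True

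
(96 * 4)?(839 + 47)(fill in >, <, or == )<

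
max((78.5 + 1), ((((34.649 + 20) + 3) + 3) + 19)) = 79.649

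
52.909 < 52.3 False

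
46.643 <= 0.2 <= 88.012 False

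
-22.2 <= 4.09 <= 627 True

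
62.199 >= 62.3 False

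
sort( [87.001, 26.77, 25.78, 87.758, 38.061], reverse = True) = [87.758, 87.001, 38.061, 26.77, 25.78]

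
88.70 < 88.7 False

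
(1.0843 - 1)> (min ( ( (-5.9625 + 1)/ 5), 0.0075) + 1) True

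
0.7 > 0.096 True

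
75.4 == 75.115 False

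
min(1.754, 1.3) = 1.3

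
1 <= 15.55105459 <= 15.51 False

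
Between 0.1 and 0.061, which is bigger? 0.1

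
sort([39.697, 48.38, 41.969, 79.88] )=[39.697, 41.969, 48.38, 79.88]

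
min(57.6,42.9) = 42.9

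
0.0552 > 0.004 True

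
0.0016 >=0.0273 False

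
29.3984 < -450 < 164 False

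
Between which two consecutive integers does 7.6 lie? 7 and 8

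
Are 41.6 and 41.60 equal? Yes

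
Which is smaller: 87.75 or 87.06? 87.06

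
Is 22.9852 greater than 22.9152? Yes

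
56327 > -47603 True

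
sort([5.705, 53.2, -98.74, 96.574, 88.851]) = [-98.74, 5.705, 53.2, 88.851, 96.574]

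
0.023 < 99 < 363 True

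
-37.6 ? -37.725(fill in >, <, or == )>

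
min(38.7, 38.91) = 38.7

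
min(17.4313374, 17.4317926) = 17.4313374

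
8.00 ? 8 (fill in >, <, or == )==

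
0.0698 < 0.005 False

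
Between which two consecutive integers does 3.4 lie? 3 and 4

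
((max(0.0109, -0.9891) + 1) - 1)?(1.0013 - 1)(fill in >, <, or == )>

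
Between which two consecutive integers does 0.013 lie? 0 and 1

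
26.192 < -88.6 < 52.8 False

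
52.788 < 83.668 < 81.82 False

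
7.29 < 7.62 True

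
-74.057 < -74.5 False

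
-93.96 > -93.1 False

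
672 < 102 False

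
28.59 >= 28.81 False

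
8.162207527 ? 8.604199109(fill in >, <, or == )<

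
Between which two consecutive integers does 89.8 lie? 89 and 90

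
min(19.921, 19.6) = 19.6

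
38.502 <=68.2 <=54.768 False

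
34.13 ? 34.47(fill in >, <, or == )<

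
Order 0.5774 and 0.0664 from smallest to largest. 0.0664,0.5774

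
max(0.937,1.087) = 1.087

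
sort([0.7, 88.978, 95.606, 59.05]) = [0.7, 59.05, 88.978, 95.606]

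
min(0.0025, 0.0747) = 0.0025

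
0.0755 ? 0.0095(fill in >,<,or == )>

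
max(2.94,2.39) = 2.94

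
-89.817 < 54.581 True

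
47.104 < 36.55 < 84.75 False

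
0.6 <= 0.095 False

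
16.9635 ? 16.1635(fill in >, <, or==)>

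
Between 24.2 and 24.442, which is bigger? 24.442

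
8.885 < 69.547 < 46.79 False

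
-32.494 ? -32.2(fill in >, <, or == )<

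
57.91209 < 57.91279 True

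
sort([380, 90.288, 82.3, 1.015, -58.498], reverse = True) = [380, 90.288, 82.3, 1.015, -58.498]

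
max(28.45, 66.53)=66.53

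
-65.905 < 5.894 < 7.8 True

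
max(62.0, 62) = 62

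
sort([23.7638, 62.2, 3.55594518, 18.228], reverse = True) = [62.2, 23.7638, 18.228, 3.55594518]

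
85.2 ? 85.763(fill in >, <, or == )<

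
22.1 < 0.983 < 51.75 False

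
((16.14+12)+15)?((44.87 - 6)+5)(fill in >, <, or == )<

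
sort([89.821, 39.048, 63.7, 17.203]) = [17.203, 39.048, 63.7, 89.821]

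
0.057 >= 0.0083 True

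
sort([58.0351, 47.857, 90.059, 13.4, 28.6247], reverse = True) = [90.059, 58.0351, 47.857, 28.6247, 13.4]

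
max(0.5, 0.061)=0.5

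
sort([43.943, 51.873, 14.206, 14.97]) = [14.206, 14.97, 43.943, 51.873]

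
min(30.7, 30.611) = 30.611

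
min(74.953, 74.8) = 74.8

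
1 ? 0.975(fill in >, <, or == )>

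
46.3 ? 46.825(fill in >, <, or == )<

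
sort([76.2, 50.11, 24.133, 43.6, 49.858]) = [24.133, 43.6, 49.858, 50.11, 76.2]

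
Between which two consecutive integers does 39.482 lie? 39 and 40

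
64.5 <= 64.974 True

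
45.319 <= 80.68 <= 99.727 True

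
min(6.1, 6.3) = 6.1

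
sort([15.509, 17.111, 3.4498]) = [3.4498, 15.509, 17.111]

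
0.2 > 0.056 True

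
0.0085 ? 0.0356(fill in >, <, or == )<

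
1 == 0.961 False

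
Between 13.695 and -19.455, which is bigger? 13.695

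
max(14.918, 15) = 15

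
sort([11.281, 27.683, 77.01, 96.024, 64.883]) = [11.281, 27.683, 64.883, 77.01, 96.024]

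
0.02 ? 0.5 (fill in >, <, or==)<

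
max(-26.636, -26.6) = -26.6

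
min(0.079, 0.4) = 0.079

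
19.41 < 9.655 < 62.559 False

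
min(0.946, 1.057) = 0.946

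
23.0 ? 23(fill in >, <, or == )==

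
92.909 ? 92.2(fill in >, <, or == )>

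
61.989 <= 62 True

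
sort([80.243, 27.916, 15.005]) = [15.005, 27.916, 80.243]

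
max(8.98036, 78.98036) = 78.98036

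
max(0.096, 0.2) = 0.2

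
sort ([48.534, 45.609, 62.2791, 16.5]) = [16.5, 45.609, 48.534, 62.2791]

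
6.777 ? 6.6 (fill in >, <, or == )>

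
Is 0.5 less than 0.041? No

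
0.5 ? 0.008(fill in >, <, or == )>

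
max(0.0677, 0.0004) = 0.0677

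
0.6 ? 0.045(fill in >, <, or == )>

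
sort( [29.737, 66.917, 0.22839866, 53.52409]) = [0.22839866, 29.737, 53.52409, 66.917]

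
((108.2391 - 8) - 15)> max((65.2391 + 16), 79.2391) True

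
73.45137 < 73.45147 True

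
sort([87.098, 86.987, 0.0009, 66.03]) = [0.0009, 66.03, 86.987, 87.098]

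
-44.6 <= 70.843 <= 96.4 True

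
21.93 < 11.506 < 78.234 False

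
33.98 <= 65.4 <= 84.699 True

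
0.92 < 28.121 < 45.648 True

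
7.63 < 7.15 False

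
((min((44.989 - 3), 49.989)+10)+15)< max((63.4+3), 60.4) False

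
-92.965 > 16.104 False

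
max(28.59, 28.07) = 28.59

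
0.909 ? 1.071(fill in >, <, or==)<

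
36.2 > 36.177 True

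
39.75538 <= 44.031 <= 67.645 True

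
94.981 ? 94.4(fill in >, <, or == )>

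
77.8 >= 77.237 True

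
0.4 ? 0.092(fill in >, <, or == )>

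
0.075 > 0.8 False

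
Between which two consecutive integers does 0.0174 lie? 0 and 1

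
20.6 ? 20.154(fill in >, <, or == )>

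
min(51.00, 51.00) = 51.00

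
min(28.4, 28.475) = 28.4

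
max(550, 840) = 840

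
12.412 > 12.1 True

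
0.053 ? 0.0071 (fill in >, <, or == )>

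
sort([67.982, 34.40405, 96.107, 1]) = [1, 34.40405, 67.982, 96.107]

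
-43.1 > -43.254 True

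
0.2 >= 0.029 True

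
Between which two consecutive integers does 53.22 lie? 53 and 54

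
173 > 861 False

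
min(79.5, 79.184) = 79.184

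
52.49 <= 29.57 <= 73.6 False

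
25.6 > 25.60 False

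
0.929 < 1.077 True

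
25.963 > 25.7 True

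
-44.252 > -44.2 False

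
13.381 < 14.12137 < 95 True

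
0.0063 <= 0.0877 True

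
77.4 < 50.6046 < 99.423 False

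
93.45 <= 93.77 True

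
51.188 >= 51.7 False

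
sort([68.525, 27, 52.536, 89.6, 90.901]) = [27, 52.536, 68.525, 89.6, 90.901]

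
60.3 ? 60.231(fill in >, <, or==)>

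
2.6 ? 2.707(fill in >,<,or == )<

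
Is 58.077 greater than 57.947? Yes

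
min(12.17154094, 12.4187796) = 12.17154094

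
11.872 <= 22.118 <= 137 True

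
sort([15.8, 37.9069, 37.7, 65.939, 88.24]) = [15.8, 37.7, 37.9069, 65.939, 88.24]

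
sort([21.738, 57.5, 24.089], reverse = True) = [57.5, 24.089, 21.738]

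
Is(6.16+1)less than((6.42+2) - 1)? Yes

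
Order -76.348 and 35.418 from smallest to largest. -76.348, 35.418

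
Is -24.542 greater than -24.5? No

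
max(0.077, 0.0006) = 0.077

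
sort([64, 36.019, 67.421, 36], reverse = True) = [67.421, 64, 36.019, 36]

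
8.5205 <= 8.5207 True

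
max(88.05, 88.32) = 88.32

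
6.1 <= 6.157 True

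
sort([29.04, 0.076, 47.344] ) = [0.076, 29.04, 47.344]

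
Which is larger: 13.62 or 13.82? 13.82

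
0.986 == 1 False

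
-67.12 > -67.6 True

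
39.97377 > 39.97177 True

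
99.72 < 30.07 False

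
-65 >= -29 False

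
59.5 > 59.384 True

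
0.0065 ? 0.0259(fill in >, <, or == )<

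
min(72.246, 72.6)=72.246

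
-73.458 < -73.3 True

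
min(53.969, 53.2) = 53.2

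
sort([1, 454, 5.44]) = [1, 5.44, 454]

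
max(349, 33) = 349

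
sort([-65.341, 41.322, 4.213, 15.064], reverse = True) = [41.322, 15.064, 4.213, -65.341]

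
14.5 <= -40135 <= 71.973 False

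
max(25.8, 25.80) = 25.80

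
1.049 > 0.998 True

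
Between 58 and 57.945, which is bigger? 58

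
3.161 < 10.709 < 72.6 True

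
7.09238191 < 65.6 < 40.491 False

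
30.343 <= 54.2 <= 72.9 True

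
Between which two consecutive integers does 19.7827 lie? 19 and 20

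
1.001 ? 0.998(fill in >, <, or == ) >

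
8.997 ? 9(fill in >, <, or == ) <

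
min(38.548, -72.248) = -72.248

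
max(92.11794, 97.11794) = 97.11794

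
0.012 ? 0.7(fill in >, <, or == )<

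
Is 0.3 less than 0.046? No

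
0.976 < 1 True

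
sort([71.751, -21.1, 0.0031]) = [-21.1, 0.0031, 71.751]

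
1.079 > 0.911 True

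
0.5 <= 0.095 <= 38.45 False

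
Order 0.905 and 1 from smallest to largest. 0.905, 1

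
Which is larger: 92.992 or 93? 93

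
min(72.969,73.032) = 72.969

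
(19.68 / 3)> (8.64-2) False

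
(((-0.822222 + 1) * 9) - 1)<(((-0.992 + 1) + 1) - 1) False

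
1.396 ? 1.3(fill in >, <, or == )>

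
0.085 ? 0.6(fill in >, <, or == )<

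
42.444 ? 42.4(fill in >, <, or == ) >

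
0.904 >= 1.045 False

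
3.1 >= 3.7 False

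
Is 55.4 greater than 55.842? No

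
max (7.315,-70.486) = 7.315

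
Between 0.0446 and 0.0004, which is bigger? 0.0446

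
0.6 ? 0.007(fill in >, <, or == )>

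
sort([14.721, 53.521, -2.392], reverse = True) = [53.521, 14.721, -2.392]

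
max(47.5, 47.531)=47.531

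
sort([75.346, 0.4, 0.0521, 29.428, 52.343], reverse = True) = [75.346, 52.343, 29.428, 0.4, 0.0521]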